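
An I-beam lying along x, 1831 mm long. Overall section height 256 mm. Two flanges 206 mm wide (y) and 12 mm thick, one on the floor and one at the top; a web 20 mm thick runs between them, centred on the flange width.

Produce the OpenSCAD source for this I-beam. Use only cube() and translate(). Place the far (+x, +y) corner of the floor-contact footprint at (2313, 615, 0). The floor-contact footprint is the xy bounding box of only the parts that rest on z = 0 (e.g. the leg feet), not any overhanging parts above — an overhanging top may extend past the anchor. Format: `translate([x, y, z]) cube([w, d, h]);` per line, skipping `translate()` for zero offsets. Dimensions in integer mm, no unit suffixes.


translate([482, 409, 0]) cube([1831, 206, 12]);
translate([482, 502, 12]) cube([1831, 20, 232]);
translate([482, 409, 244]) cube([1831, 206, 12]);


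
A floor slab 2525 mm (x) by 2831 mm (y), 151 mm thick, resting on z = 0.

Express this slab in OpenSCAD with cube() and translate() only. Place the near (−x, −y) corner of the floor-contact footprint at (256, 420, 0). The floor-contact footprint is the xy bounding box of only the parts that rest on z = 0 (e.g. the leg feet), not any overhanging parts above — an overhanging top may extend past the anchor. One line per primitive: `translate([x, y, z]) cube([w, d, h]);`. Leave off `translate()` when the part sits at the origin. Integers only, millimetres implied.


translate([256, 420, 0]) cube([2525, 2831, 151]);


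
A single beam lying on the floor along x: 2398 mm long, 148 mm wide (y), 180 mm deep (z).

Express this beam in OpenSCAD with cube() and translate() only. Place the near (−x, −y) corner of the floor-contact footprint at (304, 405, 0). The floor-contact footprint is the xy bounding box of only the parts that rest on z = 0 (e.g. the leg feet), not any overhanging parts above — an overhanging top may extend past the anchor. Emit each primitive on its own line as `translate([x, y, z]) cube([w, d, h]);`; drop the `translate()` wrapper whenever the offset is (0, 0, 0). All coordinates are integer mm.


translate([304, 405, 0]) cube([2398, 148, 180]);


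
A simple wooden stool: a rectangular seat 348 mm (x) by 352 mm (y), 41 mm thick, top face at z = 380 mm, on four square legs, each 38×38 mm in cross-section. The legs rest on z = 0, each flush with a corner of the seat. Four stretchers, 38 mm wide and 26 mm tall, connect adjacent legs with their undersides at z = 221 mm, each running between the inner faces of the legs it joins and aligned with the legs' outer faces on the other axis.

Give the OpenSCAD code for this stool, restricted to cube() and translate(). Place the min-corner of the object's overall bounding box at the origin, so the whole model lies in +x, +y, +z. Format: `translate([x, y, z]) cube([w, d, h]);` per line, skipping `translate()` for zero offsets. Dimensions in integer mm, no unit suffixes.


translate([0, 0, 339]) cube([348, 352, 41]);
cube([38, 38, 339]);
translate([310, 0, 0]) cube([38, 38, 339]);
translate([0, 314, 0]) cube([38, 38, 339]);
translate([310, 314, 0]) cube([38, 38, 339]);
translate([38, 0, 221]) cube([272, 38, 26]);
translate([38, 314, 221]) cube([272, 38, 26]);
translate([0, 38, 221]) cube([38, 276, 26]);
translate([310, 38, 221]) cube([38, 276, 26]);


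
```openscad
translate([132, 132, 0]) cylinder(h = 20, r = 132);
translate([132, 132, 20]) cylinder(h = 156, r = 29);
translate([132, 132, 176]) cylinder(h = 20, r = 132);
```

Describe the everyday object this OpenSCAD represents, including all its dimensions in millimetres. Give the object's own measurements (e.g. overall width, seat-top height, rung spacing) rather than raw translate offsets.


A spool: two coaxial disc flanges of radius 132 mm and thickness 20 mm, joined by a core cylinder of radius 29 mm and height 156 mm. The lower flange rests on z = 0 and the three cylinders share a vertical axis.


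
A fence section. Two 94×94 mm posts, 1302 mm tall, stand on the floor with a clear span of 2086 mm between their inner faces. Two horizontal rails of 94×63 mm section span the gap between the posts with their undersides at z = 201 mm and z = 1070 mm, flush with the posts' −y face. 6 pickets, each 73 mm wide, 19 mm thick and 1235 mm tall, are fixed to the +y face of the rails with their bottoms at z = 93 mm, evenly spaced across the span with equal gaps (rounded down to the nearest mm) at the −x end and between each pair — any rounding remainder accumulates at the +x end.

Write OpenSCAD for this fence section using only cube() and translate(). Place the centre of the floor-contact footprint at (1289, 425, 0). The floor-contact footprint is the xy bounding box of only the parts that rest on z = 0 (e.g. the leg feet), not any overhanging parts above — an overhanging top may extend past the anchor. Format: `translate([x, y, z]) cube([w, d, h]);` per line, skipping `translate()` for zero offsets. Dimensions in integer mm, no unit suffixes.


translate([152, 378, 0]) cube([94, 94, 1302]);
translate([2332, 378, 0]) cube([94, 94, 1302]);
translate([246, 378, 201]) cube([2086, 94, 63]);
translate([246, 378, 1070]) cube([2086, 94, 63]);
translate([481, 472, 93]) cube([73, 19, 1235]);
translate([789, 472, 93]) cube([73, 19, 1235]);
translate([1097, 472, 93]) cube([73, 19, 1235]);
translate([1405, 472, 93]) cube([73, 19, 1235]);
translate([1713, 472, 93]) cube([73, 19, 1235]);
translate([2021, 472, 93]) cube([73, 19, 1235]);


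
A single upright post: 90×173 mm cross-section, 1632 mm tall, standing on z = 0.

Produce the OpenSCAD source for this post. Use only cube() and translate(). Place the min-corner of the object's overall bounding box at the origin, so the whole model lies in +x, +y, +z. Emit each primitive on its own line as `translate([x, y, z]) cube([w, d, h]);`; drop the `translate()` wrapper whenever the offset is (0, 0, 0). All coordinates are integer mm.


cube([90, 173, 1632]);


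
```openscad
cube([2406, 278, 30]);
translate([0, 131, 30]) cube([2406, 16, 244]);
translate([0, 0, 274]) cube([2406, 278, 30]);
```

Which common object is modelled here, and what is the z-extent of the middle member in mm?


An I-beam. The web height is 244 mm.

Two wide flanges with a thin centred web — an I-beam. Overall 304 mm minus two 30 mm flanges gives a web of 304 − 2·30 = 244 mm.


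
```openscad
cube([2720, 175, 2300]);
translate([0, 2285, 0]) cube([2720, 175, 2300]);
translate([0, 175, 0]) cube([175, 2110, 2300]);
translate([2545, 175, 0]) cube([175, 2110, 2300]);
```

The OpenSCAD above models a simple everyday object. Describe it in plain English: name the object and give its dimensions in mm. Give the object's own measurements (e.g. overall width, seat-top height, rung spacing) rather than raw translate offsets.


The wall frame of a small rectangular building: four walls, each 2300 mm tall and 175 mm thick, enclosing a footprint 2720 mm (x) by 2460 mm (y) outside-to-outside, with no floor or roof. The front and back walls (the −y and +y sides) span the full width; the two side walls fit between them.


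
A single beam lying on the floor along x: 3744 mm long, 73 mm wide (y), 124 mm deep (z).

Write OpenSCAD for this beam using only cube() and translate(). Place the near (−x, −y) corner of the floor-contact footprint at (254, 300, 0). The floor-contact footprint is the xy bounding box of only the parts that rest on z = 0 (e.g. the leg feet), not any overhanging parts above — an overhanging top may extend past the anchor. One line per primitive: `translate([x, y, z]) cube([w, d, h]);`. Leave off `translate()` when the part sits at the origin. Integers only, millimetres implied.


translate([254, 300, 0]) cube([3744, 73, 124]);


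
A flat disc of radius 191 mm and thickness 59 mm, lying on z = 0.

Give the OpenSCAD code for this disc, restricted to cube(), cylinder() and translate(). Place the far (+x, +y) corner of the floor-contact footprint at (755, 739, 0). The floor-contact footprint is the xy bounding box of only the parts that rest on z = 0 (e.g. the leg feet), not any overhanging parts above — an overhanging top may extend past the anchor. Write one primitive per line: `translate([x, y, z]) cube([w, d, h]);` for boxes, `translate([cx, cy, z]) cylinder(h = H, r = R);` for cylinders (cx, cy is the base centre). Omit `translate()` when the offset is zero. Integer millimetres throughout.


translate([564, 548, 0]) cylinder(h = 59, r = 191);


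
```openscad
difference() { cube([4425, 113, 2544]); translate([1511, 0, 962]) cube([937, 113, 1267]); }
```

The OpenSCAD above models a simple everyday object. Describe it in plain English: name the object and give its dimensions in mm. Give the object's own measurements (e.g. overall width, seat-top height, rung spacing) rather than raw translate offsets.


A wall 4425 mm long (x), 113 mm thick (y), 2544 mm tall, with a rectangular window opening cut through it. The opening is 937 mm wide and 1267 mm tall; its sill is at z = 962 mm and its near (−x) edge is 1511 mm from the wall's −x end. The opening passes through the full wall thickness.


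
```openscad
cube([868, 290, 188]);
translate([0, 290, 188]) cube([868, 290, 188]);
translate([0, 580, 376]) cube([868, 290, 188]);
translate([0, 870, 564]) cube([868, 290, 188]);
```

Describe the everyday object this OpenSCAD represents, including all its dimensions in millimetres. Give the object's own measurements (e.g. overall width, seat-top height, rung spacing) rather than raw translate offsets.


A straight staircase of 4 solid steps. Each step is 868 mm wide (x), 290 mm deep (y, the going) and 188 mm tall (the rise). The first step rests on the floor; each subsequent step sits one going further in +y and one rise higher in +z, directly behind and above the previous step with no overlap.


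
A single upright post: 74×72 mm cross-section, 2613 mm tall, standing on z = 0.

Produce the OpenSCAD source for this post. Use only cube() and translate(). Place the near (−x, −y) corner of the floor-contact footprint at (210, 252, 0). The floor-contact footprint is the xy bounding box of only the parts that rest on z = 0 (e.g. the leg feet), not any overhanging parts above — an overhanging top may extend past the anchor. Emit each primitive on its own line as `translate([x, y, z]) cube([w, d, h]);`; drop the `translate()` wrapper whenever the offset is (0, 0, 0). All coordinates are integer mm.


translate([210, 252, 0]) cube([74, 72, 2613]);


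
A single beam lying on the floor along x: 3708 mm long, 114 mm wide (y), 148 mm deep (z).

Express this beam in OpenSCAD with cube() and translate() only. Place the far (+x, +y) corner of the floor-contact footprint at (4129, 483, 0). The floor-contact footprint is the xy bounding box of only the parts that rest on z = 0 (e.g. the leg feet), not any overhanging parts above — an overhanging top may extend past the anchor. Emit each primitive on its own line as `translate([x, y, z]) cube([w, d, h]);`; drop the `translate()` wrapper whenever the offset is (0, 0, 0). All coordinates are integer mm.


translate([421, 369, 0]) cube([3708, 114, 148]);


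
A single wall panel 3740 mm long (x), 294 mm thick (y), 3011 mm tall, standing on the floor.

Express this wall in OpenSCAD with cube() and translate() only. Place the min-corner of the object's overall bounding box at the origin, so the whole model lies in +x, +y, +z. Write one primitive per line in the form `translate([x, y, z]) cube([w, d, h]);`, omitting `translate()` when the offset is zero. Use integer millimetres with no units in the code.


cube([3740, 294, 3011]);


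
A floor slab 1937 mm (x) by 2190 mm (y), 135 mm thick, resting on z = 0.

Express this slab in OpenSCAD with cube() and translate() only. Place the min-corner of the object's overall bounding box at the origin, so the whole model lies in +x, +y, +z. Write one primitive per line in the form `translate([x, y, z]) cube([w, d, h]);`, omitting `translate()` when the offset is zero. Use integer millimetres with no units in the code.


cube([1937, 2190, 135]);


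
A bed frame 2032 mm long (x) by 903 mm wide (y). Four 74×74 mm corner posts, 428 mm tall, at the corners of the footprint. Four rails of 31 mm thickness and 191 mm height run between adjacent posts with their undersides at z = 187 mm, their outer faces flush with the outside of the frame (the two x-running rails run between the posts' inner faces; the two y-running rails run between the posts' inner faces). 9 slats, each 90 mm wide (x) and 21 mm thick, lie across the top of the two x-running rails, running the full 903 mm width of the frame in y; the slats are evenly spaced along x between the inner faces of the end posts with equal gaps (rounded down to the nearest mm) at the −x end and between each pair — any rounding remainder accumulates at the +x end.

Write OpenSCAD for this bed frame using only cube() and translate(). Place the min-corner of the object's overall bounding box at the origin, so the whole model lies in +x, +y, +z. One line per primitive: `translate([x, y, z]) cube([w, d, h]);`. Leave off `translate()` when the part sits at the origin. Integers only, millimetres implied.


// slat z = rail_z + rail_h = 187 + 191 = 378
// slat gap = ⌊(1884 − 9·90) / 10⌋ = 107
cube([74, 74, 428]);
translate([0, 829, 0]) cube([74, 74, 428]);
translate([1958, 0, 0]) cube([74, 74, 428]);
translate([1958, 829, 0]) cube([74, 74, 428]);
translate([74, 0, 187]) cube([1884, 31, 191]);
translate([74, 872, 187]) cube([1884, 31, 191]);
translate([0, 74, 187]) cube([31, 755, 191]);
translate([2001, 74, 187]) cube([31, 755, 191]);
translate([181, 0, 378]) cube([90, 903, 21]);
translate([378, 0, 378]) cube([90, 903, 21]);
translate([575, 0, 378]) cube([90, 903, 21]);
translate([772, 0, 378]) cube([90, 903, 21]);
translate([969, 0, 378]) cube([90, 903, 21]);
translate([1166, 0, 378]) cube([90, 903, 21]);
translate([1363, 0, 378]) cube([90, 903, 21]);
translate([1560, 0, 378]) cube([90, 903, 21]);
translate([1757, 0, 378]) cube([90, 903, 21]);


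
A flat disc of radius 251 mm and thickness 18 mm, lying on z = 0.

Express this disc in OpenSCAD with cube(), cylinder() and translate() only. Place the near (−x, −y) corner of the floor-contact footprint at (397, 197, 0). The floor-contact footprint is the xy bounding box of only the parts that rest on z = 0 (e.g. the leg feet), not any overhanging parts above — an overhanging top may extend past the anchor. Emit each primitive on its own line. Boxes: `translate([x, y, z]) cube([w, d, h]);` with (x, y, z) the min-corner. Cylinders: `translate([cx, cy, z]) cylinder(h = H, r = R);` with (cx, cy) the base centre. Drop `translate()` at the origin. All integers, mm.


translate([648, 448, 0]) cylinder(h = 18, r = 251);


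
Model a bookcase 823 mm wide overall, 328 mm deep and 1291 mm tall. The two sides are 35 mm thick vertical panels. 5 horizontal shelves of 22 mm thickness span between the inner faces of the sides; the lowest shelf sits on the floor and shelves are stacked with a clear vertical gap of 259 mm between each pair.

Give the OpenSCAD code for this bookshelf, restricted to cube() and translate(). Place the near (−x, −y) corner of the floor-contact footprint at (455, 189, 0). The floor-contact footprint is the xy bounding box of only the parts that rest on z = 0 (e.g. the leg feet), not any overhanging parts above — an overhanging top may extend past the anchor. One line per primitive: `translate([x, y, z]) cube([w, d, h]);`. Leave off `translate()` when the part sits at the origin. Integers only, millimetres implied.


translate([455, 189, 0]) cube([35, 328, 1291]);
translate([1243, 189, 0]) cube([35, 328, 1291]);
translate([490, 189, 0]) cube([753, 328, 22]);
translate([490, 189, 281]) cube([753, 328, 22]);
translate([490, 189, 562]) cube([753, 328, 22]);
translate([490, 189, 843]) cube([753, 328, 22]);
translate([490, 189, 1124]) cube([753, 328, 22]);


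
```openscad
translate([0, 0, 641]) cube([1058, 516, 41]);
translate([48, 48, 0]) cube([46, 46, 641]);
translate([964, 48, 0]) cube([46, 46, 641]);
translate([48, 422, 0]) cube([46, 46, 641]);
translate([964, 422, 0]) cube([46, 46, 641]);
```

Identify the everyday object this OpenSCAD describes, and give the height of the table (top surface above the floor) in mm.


A table. The table height is 682 mm.

A 1058×516×41 slab sits at z = 641 on four 46 mm square posts — a table. The top surface is at 641 + 41 = 682 mm.


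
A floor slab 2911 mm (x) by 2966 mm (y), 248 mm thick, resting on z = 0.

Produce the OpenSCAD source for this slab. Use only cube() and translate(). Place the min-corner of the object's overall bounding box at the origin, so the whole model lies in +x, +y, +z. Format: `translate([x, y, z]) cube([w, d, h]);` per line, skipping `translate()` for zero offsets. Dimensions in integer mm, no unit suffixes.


cube([2911, 2966, 248]);


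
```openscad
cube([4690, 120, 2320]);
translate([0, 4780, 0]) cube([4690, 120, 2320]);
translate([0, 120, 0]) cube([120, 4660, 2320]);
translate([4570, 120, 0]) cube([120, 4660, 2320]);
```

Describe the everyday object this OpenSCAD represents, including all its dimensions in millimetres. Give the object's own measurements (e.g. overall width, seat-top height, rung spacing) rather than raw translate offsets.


The wall frame of a small rectangular building: four walls, each 2320 mm tall and 120 mm thick, enclosing a footprint 4690 mm (x) by 4900 mm (y) outside-to-outside, with no floor or roof. The front and back walls (the −y and +y sides) span the full width; the two side walls fit between them.


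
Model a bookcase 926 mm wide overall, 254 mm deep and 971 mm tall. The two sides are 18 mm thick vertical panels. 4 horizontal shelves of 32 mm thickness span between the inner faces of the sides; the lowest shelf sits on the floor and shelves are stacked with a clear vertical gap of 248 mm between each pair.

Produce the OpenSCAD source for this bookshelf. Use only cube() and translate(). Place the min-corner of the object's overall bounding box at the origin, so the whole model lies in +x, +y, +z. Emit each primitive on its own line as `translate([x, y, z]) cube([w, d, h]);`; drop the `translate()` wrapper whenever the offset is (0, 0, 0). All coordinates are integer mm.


cube([18, 254, 971]);
translate([908, 0, 0]) cube([18, 254, 971]);
translate([18, 0, 0]) cube([890, 254, 32]);
translate([18, 0, 280]) cube([890, 254, 32]);
translate([18, 0, 560]) cube([890, 254, 32]);
translate([18, 0, 840]) cube([890, 254, 32]);


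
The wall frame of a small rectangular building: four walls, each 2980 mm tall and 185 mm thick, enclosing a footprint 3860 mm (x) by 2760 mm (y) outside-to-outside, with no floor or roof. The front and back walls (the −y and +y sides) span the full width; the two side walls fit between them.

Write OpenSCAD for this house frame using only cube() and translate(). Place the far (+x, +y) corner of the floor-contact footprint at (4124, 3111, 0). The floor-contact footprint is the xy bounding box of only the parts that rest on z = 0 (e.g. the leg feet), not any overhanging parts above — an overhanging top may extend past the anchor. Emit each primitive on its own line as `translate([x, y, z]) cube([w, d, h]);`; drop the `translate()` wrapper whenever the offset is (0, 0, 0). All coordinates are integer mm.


translate([264, 351, 0]) cube([3860, 185, 2980]);
translate([264, 2926, 0]) cube([3860, 185, 2980]);
translate([264, 536, 0]) cube([185, 2390, 2980]);
translate([3939, 536, 0]) cube([185, 2390, 2980]);


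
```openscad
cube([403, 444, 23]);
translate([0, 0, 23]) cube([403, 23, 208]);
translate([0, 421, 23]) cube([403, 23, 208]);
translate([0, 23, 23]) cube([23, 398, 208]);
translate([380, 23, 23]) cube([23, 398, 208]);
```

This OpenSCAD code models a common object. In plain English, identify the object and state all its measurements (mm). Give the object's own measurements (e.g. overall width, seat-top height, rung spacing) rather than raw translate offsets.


An open-topped rectangular box: outside dimensions 403×444×231 mm, with a uniform wall and base thickness of 23 mm. The base is a full 403×444 slab on the floor; four walls sit on top of the base. The front and back walls (the −y and +y sides) span the full width; the two side walls fit between them.


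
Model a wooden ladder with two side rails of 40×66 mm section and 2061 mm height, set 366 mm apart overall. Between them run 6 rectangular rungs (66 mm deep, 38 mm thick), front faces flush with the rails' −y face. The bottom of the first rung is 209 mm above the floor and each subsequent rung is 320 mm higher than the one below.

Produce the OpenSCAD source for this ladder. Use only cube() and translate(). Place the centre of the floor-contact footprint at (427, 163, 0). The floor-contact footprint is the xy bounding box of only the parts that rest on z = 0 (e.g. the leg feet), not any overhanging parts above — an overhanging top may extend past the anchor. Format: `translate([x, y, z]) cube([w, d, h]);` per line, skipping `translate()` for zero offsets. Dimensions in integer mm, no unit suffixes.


// rung span = 366 - 2*40 = 286
// rung[k] z = 209 + k*320
translate([244, 130, 0]) cube([40, 66, 2061]);
translate([570, 130, 0]) cube([40, 66, 2061]);
translate([284, 130, 209]) cube([286, 66, 38]);
translate([284, 130, 529]) cube([286, 66, 38]);
translate([284, 130, 849]) cube([286, 66, 38]);
translate([284, 130, 1169]) cube([286, 66, 38]);
translate([284, 130, 1489]) cube([286, 66, 38]);
translate([284, 130, 1809]) cube([286, 66, 38]);


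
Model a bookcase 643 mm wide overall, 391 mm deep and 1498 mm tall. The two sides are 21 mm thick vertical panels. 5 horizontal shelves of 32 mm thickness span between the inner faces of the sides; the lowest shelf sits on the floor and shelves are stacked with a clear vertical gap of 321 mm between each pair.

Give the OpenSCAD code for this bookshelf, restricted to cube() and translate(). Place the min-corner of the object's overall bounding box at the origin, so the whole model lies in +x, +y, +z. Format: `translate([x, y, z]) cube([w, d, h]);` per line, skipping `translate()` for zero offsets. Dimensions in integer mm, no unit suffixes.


cube([21, 391, 1498]);
translate([622, 0, 0]) cube([21, 391, 1498]);
translate([21, 0, 0]) cube([601, 391, 32]);
translate([21, 0, 353]) cube([601, 391, 32]);
translate([21, 0, 706]) cube([601, 391, 32]);
translate([21, 0, 1059]) cube([601, 391, 32]);
translate([21, 0, 1412]) cube([601, 391, 32]);


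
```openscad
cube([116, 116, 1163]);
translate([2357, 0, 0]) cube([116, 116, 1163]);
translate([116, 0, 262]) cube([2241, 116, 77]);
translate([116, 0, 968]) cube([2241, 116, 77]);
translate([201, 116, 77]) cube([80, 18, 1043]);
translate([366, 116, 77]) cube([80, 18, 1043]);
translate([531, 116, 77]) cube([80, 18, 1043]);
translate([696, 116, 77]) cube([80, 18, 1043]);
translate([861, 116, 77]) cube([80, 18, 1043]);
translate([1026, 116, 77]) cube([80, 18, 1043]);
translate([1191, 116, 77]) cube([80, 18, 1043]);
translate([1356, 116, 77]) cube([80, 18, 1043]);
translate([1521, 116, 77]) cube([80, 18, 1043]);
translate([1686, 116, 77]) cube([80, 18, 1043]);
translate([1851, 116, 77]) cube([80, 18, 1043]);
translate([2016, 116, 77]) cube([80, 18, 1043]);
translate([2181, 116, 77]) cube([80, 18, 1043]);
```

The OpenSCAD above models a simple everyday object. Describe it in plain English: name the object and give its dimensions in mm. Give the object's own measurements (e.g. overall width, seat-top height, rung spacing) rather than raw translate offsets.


A fence section. Two 116×116 mm posts, 1163 mm tall, stand on the floor with a clear span of 2241 mm between their inner faces. Two horizontal rails of 116×77 mm section span the gap between the posts with their undersides at z = 262 mm and z = 968 mm, flush with the posts' −y face. 13 pickets, each 80 mm wide, 18 mm thick and 1043 mm tall, are fixed to the +y face of the rails with their bottoms at z = 77 mm, spaced across the span with a 85 mm gap after the −x post and between neighbouring pickets, with 96 mm left before the +x post.


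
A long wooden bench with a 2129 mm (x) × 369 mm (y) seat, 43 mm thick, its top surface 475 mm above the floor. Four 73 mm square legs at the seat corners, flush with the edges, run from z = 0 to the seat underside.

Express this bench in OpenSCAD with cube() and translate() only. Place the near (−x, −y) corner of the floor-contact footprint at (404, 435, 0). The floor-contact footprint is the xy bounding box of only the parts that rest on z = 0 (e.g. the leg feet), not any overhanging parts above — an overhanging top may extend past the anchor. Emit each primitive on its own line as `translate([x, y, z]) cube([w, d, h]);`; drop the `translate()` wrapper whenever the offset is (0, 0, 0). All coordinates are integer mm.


translate([404, 435, 432]) cube([2129, 369, 43]);
translate([404, 435, 0]) cube([73, 73, 432]);
translate([404, 731, 0]) cube([73, 73, 432]);
translate([2460, 435, 0]) cube([73, 73, 432]);
translate([2460, 731, 0]) cube([73, 73, 432]);


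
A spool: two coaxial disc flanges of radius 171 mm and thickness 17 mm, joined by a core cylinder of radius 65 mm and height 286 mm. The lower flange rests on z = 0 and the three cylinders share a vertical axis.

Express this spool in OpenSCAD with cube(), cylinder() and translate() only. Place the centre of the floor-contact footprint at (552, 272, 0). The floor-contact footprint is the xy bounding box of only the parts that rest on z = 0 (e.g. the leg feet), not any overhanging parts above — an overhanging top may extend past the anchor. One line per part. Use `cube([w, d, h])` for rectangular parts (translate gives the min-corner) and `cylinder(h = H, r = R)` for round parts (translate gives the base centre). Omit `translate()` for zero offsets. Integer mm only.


translate([552, 272, 0]) cylinder(h = 17, r = 171);
translate([552, 272, 17]) cylinder(h = 286, r = 65);
translate([552, 272, 303]) cylinder(h = 17, r = 171);


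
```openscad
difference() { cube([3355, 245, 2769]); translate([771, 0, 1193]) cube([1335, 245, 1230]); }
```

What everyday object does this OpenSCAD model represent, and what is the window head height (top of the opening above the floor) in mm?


A wall with a window opening. The window head height is 2423 mm.

A wall with a rectangular opening subtracted — a window. Sill at z = 1193, opening 1230 mm tall, so the head is at 1193 + 1230 = 2423 mm.


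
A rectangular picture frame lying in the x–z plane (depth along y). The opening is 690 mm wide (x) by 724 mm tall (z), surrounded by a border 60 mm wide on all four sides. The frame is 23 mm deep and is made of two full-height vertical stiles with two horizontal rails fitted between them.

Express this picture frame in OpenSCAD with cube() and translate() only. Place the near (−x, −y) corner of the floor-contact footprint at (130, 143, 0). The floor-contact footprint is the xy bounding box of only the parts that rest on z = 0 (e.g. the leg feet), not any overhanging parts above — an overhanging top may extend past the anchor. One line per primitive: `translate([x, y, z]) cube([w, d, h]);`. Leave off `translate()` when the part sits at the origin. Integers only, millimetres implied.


translate([130, 143, 0]) cube([60, 23, 844]);
translate([880, 143, 0]) cube([60, 23, 844]);
translate([190, 143, 0]) cube([690, 23, 60]);
translate([190, 143, 784]) cube([690, 23, 60]);


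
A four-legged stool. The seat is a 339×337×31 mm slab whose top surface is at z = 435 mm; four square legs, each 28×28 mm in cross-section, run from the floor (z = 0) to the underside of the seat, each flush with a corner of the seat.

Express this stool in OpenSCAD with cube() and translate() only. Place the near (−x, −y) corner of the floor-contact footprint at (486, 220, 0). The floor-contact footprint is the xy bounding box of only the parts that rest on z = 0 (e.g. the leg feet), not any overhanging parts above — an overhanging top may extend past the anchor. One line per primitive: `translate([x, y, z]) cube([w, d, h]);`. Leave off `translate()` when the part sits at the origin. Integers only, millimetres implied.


translate([486, 220, 404]) cube([339, 337, 31]);
translate([486, 220, 0]) cube([28, 28, 404]);
translate([797, 220, 0]) cube([28, 28, 404]);
translate([486, 529, 0]) cube([28, 28, 404]);
translate([797, 529, 0]) cube([28, 28, 404]);


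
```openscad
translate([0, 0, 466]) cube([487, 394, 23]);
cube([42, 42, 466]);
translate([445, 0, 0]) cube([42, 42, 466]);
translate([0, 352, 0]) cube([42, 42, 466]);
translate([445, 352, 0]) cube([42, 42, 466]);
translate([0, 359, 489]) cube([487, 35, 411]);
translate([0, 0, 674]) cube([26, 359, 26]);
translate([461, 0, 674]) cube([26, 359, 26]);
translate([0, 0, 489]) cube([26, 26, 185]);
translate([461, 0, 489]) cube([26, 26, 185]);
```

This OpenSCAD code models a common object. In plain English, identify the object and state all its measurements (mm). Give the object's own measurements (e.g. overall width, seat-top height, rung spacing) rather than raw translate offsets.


A chair. The seat is a 487×394×23 mm slab with its top at z = 489 mm, on four 42×42 mm corner legs (flush with the seat edges, standing on z = 0). A flat backrest 35 mm thick, 411 mm tall, spans the full seat width and rises from the seat top along its +y edge, rear face flush with the rear of the seat. Two armrests of 26×26 mm section run along each side from the seat's front edge to the front of the backrest, top faces 211 mm above the seat top and outer faces flush with the seat's x-edges; a 26×26 mm post under the front of each armrest stands on the seat at the front corner.


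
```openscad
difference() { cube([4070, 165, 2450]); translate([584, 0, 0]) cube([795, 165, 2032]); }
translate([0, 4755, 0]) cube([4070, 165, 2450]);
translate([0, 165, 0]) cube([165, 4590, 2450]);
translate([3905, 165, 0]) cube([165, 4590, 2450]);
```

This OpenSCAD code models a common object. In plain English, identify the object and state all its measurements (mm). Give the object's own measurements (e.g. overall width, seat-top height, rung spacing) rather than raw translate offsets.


A single room: four walls, each 2450 mm tall and 165 mm thick, enclosing an outside footprint 4070×4920 mm (x × y), no floor or roof. The front and back walls (−y and +y sides) run the full x-width; the side walls fit between their inner faces. A door opening 795 mm wide and 2032 mm tall is cut through the front wall from the floor up, its −x edge 584 mm from the wall's −x end.


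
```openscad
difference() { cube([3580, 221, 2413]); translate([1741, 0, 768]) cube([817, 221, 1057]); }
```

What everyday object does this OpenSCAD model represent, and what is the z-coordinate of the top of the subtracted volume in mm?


A wall with a window opening. The window head height is 1825 mm.

A wall with a rectangular opening subtracted — a window. Sill at z = 768, opening 1057 mm tall, so the head is at 768 + 1057 = 1825 mm.


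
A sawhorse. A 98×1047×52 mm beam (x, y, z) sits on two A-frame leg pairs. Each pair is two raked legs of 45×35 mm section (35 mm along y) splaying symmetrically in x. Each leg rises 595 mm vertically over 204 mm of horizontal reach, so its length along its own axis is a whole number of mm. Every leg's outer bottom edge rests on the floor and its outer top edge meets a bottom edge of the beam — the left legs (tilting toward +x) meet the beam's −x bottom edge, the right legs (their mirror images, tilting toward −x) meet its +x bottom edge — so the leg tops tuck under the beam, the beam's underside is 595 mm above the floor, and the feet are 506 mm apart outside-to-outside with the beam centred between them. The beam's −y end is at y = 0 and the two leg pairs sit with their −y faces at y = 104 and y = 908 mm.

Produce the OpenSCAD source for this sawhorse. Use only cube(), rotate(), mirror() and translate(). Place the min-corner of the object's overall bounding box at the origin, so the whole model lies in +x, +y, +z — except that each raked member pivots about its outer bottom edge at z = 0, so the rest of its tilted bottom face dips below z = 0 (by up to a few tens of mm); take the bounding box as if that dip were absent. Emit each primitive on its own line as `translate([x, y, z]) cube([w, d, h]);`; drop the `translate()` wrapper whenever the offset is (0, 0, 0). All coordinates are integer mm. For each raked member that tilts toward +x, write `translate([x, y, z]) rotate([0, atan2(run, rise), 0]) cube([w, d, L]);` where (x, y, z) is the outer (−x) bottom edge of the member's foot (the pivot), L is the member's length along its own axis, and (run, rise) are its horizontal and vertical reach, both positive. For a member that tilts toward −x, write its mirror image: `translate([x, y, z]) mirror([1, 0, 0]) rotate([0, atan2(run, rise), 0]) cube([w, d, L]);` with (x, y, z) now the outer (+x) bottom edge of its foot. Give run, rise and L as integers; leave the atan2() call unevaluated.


translate([204, 0, 595]) cube([98, 1047, 52]);
translate([0, 104, 0]) rotate([0, atan2(204, 595), 0]) cube([45, 35, 629]);
translate([506, 104, 0]) mirror([1, 0, 0]) rotate([0, atan2(204, 595), 0]) cube([45, 35, 629]);
translate([0, 908, 0]) rotate([0, atan2(204, 595), 0]) cube([45, 35, 629]);
translate([506, 908, 0]) mirror([1, 0, 0]) rotate([0, atan2(204, 595), 0]) cube([45, 35, 629]);


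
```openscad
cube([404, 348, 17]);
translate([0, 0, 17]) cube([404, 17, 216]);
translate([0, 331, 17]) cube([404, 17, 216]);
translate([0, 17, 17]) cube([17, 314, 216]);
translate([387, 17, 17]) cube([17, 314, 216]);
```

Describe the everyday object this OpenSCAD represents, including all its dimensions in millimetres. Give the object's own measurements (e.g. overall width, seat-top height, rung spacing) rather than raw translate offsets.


An open-topped rectangular box: outside dimensions 404×348×233 mm, with a uniform wall and base thickness of 17 mm. The base is a full 404×348 slab on the floor; four walls sit on top of the base. The front and back walls (the −y and +y sides) span the full width; the two side walls fit between them.


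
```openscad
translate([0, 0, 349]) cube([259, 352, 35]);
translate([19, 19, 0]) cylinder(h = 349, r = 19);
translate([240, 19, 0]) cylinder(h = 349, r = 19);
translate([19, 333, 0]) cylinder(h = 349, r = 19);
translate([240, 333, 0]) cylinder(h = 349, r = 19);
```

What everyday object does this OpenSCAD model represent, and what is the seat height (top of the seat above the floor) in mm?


A stool. The seat height is 384 mm.

A 259×352×35 slab at z = 349 on four corner cylinders — a stool. The seat top is 349 + 35 = 384 mm.


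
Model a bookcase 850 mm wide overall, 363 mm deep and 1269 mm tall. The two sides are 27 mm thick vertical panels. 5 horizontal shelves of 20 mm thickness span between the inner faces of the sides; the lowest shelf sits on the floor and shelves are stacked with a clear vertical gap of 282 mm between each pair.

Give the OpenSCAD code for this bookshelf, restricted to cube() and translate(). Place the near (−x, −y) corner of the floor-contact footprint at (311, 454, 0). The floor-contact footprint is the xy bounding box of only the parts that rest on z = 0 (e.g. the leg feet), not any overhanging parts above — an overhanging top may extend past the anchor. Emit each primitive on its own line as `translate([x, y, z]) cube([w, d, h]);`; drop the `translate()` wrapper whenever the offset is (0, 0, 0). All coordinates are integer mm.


translate([311, 454, 0]) cube([27, 363, 1269]);
translate([1134, 454, 0]) cube([27, 363, 1269]);
translate([338, 454, 0]) cube([796, 363, 20]);
translate([338, 454, 302]) cube([796, 363, 20]);
translate([338, 454, 604]) cube([796, 363, 20]);
translate([338, 454, 906]) cube([796, 363, 20]);
translate([338, 454, 1208]) cube([796, 363, 20]);


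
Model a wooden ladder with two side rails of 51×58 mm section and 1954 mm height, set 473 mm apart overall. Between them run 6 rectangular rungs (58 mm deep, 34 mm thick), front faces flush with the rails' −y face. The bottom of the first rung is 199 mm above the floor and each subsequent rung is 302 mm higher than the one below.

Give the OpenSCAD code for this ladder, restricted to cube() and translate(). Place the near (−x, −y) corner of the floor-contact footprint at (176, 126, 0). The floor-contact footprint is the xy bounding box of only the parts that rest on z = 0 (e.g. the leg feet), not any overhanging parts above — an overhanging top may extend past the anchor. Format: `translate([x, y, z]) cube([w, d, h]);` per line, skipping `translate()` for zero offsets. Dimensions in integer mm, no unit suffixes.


translate([176, 126, 0]) cube([51, 58, 1954]);
translate([598, 126, 0]) cube([51, 58, 1954]);
translate([227, 126, 199]) cube([371, 58, 34]);
translate([227, 126, 501]) cube([371, 58, 34]);
translate([227, 126, 803]) cube([371, 58, 34]);
translate([227, 126, 1105]) cube([371, 58, 34]);
translate([227, 126, 1407]) cube([371, 58, 34]);
translate([227, 126, 1709]) cube([371, 58, 34]);


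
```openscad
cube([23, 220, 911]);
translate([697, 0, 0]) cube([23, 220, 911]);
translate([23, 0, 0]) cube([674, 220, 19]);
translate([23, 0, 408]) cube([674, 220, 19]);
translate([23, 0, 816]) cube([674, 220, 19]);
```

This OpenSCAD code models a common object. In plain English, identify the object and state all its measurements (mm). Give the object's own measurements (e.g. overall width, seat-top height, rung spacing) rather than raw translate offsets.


An open bookshelf. Two side panels, each 23 mm thick, 220 mm deep and 911 mm tall, stand 720 mm apart (outside-to-outside). Between them sit 3 shelves, each 19 mm thick and 220 mm deep, spanning the full gap between the sides. The bottom shelf rests on the floor (its underside at z = 0) and the clear gap between one shelf's top and the next shelf's underside is 389 mm.


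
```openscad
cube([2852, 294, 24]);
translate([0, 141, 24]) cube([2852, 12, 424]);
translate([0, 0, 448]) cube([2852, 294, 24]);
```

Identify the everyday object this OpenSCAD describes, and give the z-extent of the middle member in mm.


An I-beam. The web height is 424 mm.

Two wide flanges with a thin centred web — an I-beam. Overall 472 mm minus two 24 mm flanges gives a web of 472 − 2·24 = 424 mm.


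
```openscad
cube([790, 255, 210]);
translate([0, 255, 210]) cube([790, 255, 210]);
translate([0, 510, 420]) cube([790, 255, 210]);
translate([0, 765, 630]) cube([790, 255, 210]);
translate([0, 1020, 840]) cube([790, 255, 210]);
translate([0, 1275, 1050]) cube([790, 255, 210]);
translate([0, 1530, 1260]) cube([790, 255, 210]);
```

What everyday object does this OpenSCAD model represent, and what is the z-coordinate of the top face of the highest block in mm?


A staircase. The total rise is 1470 mm.

7 identical blocks, each offset up and back from the previous — a staircase. Each step is 210 mm tall and there are 7 of them, so the total rise is 7 × 210 = 1470 mm.


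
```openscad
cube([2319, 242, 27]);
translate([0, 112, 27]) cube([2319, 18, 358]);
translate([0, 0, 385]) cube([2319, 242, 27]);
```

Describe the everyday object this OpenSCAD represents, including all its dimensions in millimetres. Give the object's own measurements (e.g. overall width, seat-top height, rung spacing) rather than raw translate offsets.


An I-beam lying along x, 2319 mm long. Overall section height 412 mm. Two flanges 242 mm wide (y) and 27 mm thick, one on the floor and one at the top; a web 18 mm thick runs between them, centred on the flange width.


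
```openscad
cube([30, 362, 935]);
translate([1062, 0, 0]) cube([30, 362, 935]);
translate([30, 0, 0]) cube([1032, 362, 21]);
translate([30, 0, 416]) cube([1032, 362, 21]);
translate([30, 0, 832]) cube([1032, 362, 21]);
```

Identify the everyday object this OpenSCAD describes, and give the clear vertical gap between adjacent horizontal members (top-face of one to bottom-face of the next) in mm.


A bookshelf. The clear shelf gap is 395 mm.

Two tall side panels with 3 horizontal boards between them — a bookshelf. The first two shelf undersides are at z = 0 and z = 416; with shelf thickness 21, the clear gap is 416 − 0 − 21 = 395 mm.
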